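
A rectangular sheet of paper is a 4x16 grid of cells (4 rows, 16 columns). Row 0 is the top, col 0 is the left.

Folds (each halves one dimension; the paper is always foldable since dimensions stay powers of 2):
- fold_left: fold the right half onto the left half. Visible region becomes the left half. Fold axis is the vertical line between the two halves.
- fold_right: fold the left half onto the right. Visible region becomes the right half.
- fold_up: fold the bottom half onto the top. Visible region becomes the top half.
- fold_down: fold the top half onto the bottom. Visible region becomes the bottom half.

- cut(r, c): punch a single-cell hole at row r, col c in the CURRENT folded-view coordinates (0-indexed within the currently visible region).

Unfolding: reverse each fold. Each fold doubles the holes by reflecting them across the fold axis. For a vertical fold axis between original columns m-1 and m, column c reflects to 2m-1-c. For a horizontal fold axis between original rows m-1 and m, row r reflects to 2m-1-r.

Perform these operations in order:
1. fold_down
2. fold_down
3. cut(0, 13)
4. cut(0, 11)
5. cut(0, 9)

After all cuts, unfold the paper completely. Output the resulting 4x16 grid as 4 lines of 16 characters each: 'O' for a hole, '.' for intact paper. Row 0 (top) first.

Answer: .........O.O.O..
.........O.O.O..
.........O.O.O..
.........O.O.O..

Derivation:
Op 1 fold_down: fold axis h@2; visible region now rows[2,4) x cols[0,16) = 2x16
Op 2 fold_down: fold axis h@3; visible region now rows[3,4) x cols[0,16) = 1x16
Op 3 cut(0, 13): punch at orig (3,13); cuts so far [(3, 13)]; region rows[3,4) x cols[0,16) = 1x16
Op 4 cut(0, 11): punch at orig (3,11); cuts so far [(3, 11), (3, 13)]; region rows[3,4) x cols[0,16) = 1x16
Op 5 cut(0, 9): punch at orig (3,9); cuts so far [(3, 9), (3, 11), (3, 13)]; region rows[3,4) x cols[0,16) = 1x16
Unfold 1 (reflect across h@3): 6 holes -> [(2, 9), (2, 11), (2, 13), (3, 9), (3, 11), (3, 13)]
Unfold 2 (reflect across h@2): 12 holes -> [(0, 9), (0, 11), (0, 13), (1, 9), (1, 11), (1, 13), (2, 9), (2, 11), (2, 13), (3, 9), (3, 11), (3, 13)]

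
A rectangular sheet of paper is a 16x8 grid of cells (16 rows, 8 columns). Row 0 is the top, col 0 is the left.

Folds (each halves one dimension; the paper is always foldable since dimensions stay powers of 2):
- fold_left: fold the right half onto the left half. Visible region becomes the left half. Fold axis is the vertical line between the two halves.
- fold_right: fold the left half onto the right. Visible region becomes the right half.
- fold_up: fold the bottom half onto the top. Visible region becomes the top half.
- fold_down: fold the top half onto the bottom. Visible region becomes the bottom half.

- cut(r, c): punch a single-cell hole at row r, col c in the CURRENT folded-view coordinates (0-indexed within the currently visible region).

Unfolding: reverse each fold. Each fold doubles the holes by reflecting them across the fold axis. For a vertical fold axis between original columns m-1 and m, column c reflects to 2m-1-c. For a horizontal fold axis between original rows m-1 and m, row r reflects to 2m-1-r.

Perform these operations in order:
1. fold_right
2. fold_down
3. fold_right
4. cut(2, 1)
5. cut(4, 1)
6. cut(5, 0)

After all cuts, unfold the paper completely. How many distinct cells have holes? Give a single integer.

Op 1 fold_right: fold axis v@4; visible region now rows[0,16) x cols[4,8) = 16x4
Op 2 fold_down: fold axis h@8; visible region now rows[8,16) x cols[4,8) = 8x4
Op 3 fold_right: fold axis v@6; visible region now rows[8,16) x cols[6,8) = 8x2
Op 4 cut(2, 1): punch at orig (10,7); cuts so far [(10, 7)]; region rows[8,16) x cols[6,8) = 8x2
Op 5 cut(4, 1): punch at orig (12,7); cuts so far [(10, 7), (12, 7)]; region rows[8,16) x cols[6,8) = 8x2
Op 6 cut(5, 0): punch at orig (13,6); cuts so far [(10, 7), (12, 7), (13, 6)]; region rows[8,16) x cols[6,8) = 8x2
Unfold 1 (reflect across v@6): 6 holes -> [(10, 4), (10, 7), (12, 4), (12, 7), (13, 5), (13, 6)]
Unfold 2 (reflect across h@8): 12 holes -> [(2, 5), (2, 6), (3, 4), (3, 7), (5, 4), (5, 7), (10, 4), (10, 7), (12, 4), (12, 7), (13, 5), (13, 6)]
Unfold 3 (reflect across v@4): 24 holes -> [(2, 1), (2, 2), (2, 5), (2, 6), (3, 0), (3, 3), (3, 4), (3, 7), (5, 0), (5, 3), (5, 4), (5, 7), (10, 0), (10, 3), (10, 4), (10, 7), (12, 0), (12, 3), (12, 4), (12, 7), (13, 1), (13, 2), (13, 5), (13, 6)]

Answer: 24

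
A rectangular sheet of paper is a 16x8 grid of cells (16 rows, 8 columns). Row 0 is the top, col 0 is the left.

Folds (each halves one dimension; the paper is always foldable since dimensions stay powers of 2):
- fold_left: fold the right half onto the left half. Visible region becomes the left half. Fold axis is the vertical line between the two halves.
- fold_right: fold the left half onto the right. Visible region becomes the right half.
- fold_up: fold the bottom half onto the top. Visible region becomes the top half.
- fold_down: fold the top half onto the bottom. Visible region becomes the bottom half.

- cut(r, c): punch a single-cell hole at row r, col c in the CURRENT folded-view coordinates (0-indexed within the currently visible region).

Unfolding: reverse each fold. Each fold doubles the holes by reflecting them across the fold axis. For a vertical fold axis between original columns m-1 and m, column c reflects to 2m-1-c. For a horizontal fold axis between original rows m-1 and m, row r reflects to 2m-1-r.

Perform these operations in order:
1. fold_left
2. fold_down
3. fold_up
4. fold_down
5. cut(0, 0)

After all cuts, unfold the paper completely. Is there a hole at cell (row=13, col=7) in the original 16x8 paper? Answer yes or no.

Op 1 fold_left: fold axis v@4; visible region now rows[0,16) x cols[0,4) = 16x4
Op 2 fold_down: fold axis h@8; visible region now rows[8,16) x cols[0,4) = 8x4
Op 3 fold_up: fold axis h@12; visible region now rows[8,12) x cols[0,4) = 4x4
Op 4 fold_down: fold axis h@10; visible region now rows[10,12) x cols[0,4) = 2x4
Op 5 cut(0, 0): punch at orig (10,0); cuts so far [(10, 0)]; region rows[10,12) x cols[0,4) = 2x4
Unfold 1 (reflect across h@10): 2 holes -> [(9, 0), (10, 0)]
Unfold 2 (reflect across h@12): 4 holes -> [(9, 0), (10, 0), (13, 0), (14, 0)]
Unfold 3 (reflect across h@8): 8 holes -> [(1, 0), (2, 0), (5, 0), (6, 0), (9, 0), (10, 0), (13, 0), (14, 0)]
Unfold 4 (reflect across v@4): 16 holes -> [(1, 0), (1, 7), (2, 0), (2, 7), (5, 0), (5, 7), (6, 0), (6, 7), (9, 0), (9, 7), (10, 0), (10, 7), (13, 0), (13, 7), (14, 0), (14, 7)]
Holes: [(1, 0), (1, 7), (2, 0), (2, 7), (5, 0), (5, 7), (6, 0), (6, 7), (9, 0), (9, 7), (10, 0), (10, 7), (13, 0), (13, 7), (14, 0), (14, 7)]

Answer: yes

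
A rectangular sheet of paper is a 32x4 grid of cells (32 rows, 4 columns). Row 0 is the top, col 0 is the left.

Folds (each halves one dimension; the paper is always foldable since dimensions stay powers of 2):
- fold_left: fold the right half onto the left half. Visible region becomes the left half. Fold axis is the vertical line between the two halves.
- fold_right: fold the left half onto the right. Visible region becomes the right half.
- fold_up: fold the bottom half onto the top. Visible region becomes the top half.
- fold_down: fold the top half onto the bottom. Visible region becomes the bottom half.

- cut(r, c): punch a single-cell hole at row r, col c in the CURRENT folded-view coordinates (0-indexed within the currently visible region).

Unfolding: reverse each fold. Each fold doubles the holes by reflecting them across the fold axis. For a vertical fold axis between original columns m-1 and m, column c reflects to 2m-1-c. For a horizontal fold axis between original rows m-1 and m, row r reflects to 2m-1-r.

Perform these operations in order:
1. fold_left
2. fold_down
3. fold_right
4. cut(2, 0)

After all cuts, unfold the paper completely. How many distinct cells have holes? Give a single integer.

Op 1 fold_left: fold axis v@2; visible region now rows[0,32) x cols[0,2) = 32x2
Op 2 fold_down: fold axis h@16; visible region now rows[16,32) x cols[0,2) = 16x2
Op 3 fold_right: fold axis v@1; visible region now rows[16,32) x cols[1,2) = 16x1
Op 4 cut(2, 0): punch at orig (18,1); cuts so far [(18, 1)]; region rows[16,32) x cols[1,2) = 16x1
Unfold 1 (reflect across v@1): 2 holes -> [(18, 0), (18, 1)]
Unfold 2 (reflect across h@16): 4 holes -> [(13, 0), (13, 1), (18, 0), (18, 1)]
Unfold 3 (reflect across v@2): 8 holes -> [(13, 0), (13, 1), (13, 2), (13, 3), (18, 0), (18, 1), (18, 2), (18, 3)]

Answer: 8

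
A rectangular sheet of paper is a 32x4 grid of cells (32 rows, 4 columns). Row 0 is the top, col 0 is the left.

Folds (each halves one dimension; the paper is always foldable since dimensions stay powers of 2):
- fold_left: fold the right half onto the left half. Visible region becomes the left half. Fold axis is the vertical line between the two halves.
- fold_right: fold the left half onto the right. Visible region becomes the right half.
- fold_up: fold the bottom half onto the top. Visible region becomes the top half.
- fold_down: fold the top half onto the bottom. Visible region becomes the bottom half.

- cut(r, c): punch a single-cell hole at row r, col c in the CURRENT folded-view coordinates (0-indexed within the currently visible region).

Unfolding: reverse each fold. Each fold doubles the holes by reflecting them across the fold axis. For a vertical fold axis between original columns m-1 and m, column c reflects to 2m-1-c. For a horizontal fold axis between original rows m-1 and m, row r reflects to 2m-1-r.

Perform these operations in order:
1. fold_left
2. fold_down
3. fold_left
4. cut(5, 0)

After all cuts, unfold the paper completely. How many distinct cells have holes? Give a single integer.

Op 1 fold_left: fold axis v@2; visible region now rows[0,32) x cols[0,2) = 32x2
Op 2 fold_down: fold axis h@16; visible region now rows[16,32) x cols[0,2) = 16x2
Op 3 fold_left: fold axis v@1; visible region now rows[16,32) x cols[0,1) = 16x1
Op 4 cut(5, 0): punch at orig (21,0); cuts so far [(21, 0)]; region rows[16,32) x cols[0,1) = 16x1
Unfold 1 (reflect across v@1): 2 holes -> [(21, 0), (21, 1)]
Unfold 2 (reflect across h@16): 4 holes -> [(10, 0), (10, 1), (21, 0), (21, 1)]
Unfold 3 (reflect across v@2): 8 holes -> [(10, 0), (10, 1), (10, 2), (10, 3), (21, 0), (21, 1), (21, 2), (21, 3)]

Answer: 8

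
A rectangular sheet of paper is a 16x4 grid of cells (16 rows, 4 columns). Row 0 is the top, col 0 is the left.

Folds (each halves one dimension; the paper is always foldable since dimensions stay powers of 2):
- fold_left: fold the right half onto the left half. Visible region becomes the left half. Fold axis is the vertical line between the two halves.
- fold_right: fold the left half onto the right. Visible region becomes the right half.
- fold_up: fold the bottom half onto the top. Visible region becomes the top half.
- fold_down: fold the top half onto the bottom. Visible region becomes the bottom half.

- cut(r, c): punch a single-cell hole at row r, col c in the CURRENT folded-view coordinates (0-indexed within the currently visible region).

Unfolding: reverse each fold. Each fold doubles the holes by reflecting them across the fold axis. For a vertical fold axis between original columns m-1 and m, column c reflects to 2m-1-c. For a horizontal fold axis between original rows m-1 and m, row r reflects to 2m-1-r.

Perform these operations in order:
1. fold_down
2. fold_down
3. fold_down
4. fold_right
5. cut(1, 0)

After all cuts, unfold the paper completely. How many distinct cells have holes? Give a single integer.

Answer: 16

Derivation:
Op 1 fold_down: fold axis h@8; visible region now rows[8,16) x cols[0,4) = 8x4
Op 2 fold_down: fold axis h@12; visible region now rows[12,16) x cols[0,4) = 4x4
Op 3 fold_down: fold axis h@14; visible region now rows[14,16) x cols[0,4) = 2x4
Op 4 fold_right: fold axis v@2; visible region now rows[14,16) x cols[2,4) = 2x2
Op 5 cut(1, 0): punch at orig (15,2); cuts so far [(15, 2)]; region rows[14,16) x cols[2,4) = 2x2
Unfold 1 (reflect across v@2): 2 holes -> [(15, 1), (15, 2)]
Unfold 2 (reflect across h@14): 4 holes -> [(12, 1), (12, 2), (15, 1), (15, 2)]
Unfold 3 (reflect across h@12): 8 holes -> [(8, 1), (8, 2), (11, 1), (11, 2), (12, 1), (12, 2), (15, 1), (15, 2)]
Unfold 4 (reflect across h@8): 16 holes -> [(0, 1), (0, 2), (3, 1), (3, 2), (4, 1), (4, 2), (7, 1), (7, 2), (8, 1), (8, 2), (11, 1), (11, 2), (12, 1), (12, 2), (15, 1), (15, 2)]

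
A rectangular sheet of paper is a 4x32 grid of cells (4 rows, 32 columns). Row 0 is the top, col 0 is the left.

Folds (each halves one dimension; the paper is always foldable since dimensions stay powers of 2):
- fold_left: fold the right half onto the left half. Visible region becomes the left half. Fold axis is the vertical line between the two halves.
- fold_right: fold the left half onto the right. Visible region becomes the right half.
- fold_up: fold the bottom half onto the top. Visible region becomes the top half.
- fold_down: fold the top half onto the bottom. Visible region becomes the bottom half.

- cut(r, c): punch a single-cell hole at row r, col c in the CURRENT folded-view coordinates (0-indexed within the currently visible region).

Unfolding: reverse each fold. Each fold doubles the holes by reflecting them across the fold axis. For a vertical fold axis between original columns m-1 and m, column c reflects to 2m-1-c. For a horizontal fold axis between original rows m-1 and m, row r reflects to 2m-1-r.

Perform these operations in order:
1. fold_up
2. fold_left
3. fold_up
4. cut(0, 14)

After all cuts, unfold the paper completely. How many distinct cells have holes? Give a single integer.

Op 1 fold_up: fold axis h@2; visible region now rows[0,2) x cols[0,32) = 2x32
Op 2 fold_left: fold axis v@16; visible region now rows[0,2) x cols[0,16) = 2x16
Op 3 fold_up: fold axis h@1; visible region now rows[0,1) x cols[0,16) = 1x16
Op 4 cut(0, 14): punch at orig (0,14); cuts so far [(0, 14)]; region rows[0,1) x cols[0,16) = 1x16
Unfold 1 (reflect across h@1): 2 holes -> [(0, 14), (1, 14)]
Unfold 2 (reflect across v@16): 4 holes -> [(0, 14), (0, 17), (1, 14), (1, 17)]
Unfold 3 (reflect across h@2): 8 holes -> [(0, 14), (0, 17), (1, 14), (1, 17), (2, 14), (2, 17), (3, 14), (3, 17)]

Answer: 8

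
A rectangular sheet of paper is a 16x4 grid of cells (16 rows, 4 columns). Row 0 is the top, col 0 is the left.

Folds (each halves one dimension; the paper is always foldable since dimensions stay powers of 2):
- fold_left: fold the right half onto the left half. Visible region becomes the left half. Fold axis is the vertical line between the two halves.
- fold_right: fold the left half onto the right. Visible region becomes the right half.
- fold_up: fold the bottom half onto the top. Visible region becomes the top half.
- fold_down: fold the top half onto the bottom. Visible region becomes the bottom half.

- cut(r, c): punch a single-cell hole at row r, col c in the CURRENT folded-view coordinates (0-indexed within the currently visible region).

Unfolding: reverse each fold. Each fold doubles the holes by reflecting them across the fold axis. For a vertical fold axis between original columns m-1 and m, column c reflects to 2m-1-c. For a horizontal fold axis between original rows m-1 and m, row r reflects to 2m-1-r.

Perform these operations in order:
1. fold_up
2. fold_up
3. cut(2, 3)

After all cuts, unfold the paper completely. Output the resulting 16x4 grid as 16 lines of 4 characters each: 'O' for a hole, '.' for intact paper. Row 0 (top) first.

Op 1 fold_up: fold axis h@8; visible region now rows[0,8) x cols[0,4) = 8x4
Op 2 fold_up: fold axis h@4; visible region now rows[0,4) x cols[0,4) = 4x4
Op 3 cut(2, 3): punch at orig (2,3); cuts so far [(2, 3)]; region rows[0,4) x cols[0,4) = 4x4
Unfold 1 (reflect across h@4): 2 holes -> [(2, 3), (5, 3)]
Unfold 2 (reflect across h@8): 4 holes -> [(2, 3), (5, 3), (10, 3), (13, 3)]

Answer: ....
....
...O
....
....
...O
....
....
....
....
...O
....
....
...O
....
....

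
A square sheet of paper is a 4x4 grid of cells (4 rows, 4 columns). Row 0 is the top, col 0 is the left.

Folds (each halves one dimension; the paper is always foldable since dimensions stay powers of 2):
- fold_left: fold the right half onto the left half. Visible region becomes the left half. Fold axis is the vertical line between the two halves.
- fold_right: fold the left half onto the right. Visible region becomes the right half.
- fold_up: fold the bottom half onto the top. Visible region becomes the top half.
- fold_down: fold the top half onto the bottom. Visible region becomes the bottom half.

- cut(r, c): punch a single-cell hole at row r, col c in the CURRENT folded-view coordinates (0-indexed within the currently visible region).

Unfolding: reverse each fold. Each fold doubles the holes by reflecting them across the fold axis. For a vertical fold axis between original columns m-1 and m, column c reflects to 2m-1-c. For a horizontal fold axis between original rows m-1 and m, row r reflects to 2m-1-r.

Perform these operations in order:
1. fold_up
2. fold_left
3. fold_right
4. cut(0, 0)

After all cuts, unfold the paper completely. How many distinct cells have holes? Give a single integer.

Answer: 8

Derivation:
Op 1 fold_up: fold axis h@2; visible region now rows[0,2) x cols[0,4) = 2x4
Op 2 fold_left: fold axis v@2; visible region now rows[0,2) x cols[0,2) = 2x2
Op 3 fold_right: fold axis v@1; visible region now rows[0,2) x cols[1,2) = 2x1
Op 4 cut(0, 0): punch at orig (0,1); cuts so far [(0, 1)]; region rows[0,2) x cols[1,2) = 2x1
Unfold 1 (reflect across v@1): 2 holes -> [(0, 0), (0, 1)]
Unfold 2 (reflect across v@2): 4 holes -> [(0, 0), (0, 1), (0, 2), (0, 3)]
Unfold 3 (reflect across h@2): 8 holes -> [(0, 0), (0, 1), (0, 2), (0, 3), (3, 0), (3, 1), (3, 2), (3, 3)]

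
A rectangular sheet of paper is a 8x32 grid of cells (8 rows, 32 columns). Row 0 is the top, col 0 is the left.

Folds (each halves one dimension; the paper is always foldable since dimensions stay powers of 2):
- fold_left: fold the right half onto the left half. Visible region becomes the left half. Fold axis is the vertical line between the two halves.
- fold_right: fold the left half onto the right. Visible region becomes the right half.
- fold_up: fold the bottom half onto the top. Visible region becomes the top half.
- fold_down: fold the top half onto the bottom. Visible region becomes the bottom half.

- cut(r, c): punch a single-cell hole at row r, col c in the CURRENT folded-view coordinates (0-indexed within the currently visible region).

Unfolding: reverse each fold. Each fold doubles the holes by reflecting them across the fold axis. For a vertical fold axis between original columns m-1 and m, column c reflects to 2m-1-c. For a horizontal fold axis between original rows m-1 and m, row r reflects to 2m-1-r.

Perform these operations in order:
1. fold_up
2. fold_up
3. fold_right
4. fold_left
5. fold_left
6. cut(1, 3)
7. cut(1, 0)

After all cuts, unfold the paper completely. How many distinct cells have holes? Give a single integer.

Op 1 fold_up: fold axis h@4; visible region now rows[0,4) x cols[0,32) = 4x32
Op 2 fold_up: fold axis h@2; visible region now rows[0,2) x cols[0,32) = 2x32
Op 3 fold_right: fold axis v@16; visible region now rows[0,2) x cols[16,32) = 2x16
Op 4 fold_left: fold axis v@24; visible region now rows[0,2) x cols[16,24) = 2x8
Op 5 fold_left: fold axis v@20; visible region now rows[0,2) x cols[16,20) = 2x4
Op 6 cut(1, 3): punch at orig (1,19); cuts so far [(1, 19)]; region rows[0,2) x cols[16,20) = 2x4
Op 7 cut(1, 0): punch at orig (1,16); cuts so far [(1, 16), (1, 19)]; region rows[0,2) x cols[16,20) = 2x4
Unfold 1 (reflect across v@20): 4 holes -> [(1, 16), (1, 19), (1, 20), (1, 23)]
Unfold 2 (reflect across v@24): 8 holes -> [(1, 16), (1, 19), (1, 20), (1, 23), (1, 24), (1, 27), (1, 28), (1, 31)]
Unfold 3 (reflect across v@16): 16 holes -> [(1, 0), (1, 3), (1, 4), (1, 7), (1, 8), (1, 11), (1, 12), (1, 15), (1, 16), (1, 19), (1, 20), (1, 23), (1, 24), (1, 27), (1, 28), (1, 31)]
Unfold 4 (reflect across h@2): 32 holes -> [(1, 0), (1, 3), (1, 4), (1, 7), (1, 8), (1, 11), (1, 12), (1, 15), (1, 16), (1, 19), (1, 20), (1, 23), (1, 24), (1, 27), (1, 28), (1, 31), (2, 0), (2, 3), (2, 4), (2, 7), (2, 8), (2, 11), (2, 12), (2, 15), (2, 16), (2, 19), (2, 20), (2, 23), (2, 24), (2, 27), (2, 28), (2, 31)]
Unfold 5 (reflect across h@4): 64 holes -> [(1, 0), (1, 3), (1, 4), (1, 7), (1, 8), (1, 11), (1, 12), (1, 15), (1, 16), (1, 19), (1, 20), (1, 23), (1, 24), (1, 27), (1, 28), (1, 31), (2, 0), (2, 3), (2, 4), (2, 7), (2, 8), (2, 11), (2, 12), (2, 15), (2, 16), (2, 19), (2, 20), (2, 23), (2, 24), (2, 27), (2, 28), (2, 31), (5, 0), (5, 3), (5, 4), (5, 7), (5, 8), (5, 11), (5, 12), (5, 15), (5, 16), (5, 19), (5, 20), (5, 23), (5, 24), (5, 27), (5, 28), (5, 31), (6, 0), (6, 3), (6, 4), (6, 7), (6, 8), (6, 11), (6, 12), (6, 15), (6, 16), (6, 19), (6, 20), (6, 23), (6, 24), (6, 27), (6, 28), (6, 31)]

Answer: 64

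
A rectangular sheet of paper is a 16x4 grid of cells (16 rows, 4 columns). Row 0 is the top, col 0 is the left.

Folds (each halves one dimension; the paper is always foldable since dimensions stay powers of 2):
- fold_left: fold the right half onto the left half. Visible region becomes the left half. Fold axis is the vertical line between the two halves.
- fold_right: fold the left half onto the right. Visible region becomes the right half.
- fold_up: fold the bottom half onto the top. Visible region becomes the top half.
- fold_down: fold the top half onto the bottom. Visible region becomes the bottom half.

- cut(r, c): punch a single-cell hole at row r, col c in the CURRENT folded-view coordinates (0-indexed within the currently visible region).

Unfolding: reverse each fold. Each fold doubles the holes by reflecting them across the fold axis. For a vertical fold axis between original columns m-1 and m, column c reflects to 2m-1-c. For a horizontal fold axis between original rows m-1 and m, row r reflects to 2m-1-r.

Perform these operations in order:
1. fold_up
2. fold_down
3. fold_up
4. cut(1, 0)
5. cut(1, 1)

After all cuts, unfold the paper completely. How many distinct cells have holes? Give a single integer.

Answer: 16

Derivation:
Op 1 fold_up: fold axis h@8; visible region now rows[0,8) x cols[0,4) = 8x4
Op 2 fold_down: fold axis h@4; visible region now rows[4,8) x cols[0,4) = 4x4
Op 3 fold_up: fold axis h@6; visible region now rows[4,6) x cols[0,4) = 2x4
Op 4 cut(1, 0): punch at orig (5,0); cuts so far [(5, 0)]; region rows[4,6) x cols[0,4) = 2x4
Op 5 cut(1, 1): punch at orig (5,1); cuts so far [(5, 0), (5, 1)]; region rows[4,6) x cols[0,4) = 2x4
Unfold 1 (reflect across h@6): 4 holes -> [(5, 0), (5, 1), (6, 0), (6, 1)]
Unfold 2 (reflect across h@4): 8 holes -> [(1, 0), (1, 1), (2, 0), (2, 1), (5, 0), (5, 1), (6, 0), (6, 1)]
Unfold 3 (reflect across h@8): 16 holes -> [(1, 0), (1, 1), (2, 0), (2, 1), (5, 0), (5, 1), (6, 0), (6, 1), (9, 0), (9, 1), (10, 0), (10, 1), (13, 0), (13, 1), (14, 0), (14, 1)]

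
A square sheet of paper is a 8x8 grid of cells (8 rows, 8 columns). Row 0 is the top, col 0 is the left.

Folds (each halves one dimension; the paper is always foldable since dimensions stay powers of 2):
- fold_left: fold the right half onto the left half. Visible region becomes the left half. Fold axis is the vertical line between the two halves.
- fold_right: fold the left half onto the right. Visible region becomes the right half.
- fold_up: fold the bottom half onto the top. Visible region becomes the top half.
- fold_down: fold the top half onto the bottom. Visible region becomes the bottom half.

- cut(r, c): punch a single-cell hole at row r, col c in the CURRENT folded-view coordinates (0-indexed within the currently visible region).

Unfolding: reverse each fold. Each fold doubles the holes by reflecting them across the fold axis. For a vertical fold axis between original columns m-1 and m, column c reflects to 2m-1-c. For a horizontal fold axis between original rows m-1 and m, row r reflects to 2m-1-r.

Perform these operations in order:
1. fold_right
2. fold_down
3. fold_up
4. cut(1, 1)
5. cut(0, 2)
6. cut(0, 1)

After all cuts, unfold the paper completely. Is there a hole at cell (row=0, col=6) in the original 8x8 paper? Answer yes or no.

Op 1 fold_right: fold axis v@4; visible region now rows[0,8) x cols[4,8) = 8x4
Op 2 fold_down: fold axis h@4; visible region now rows[4,8) x cols[4,8) = 4x4
Op 3 fold_up: fold axis h@6; visible region now rows[4,6) x cols[4,8) = 2x4
Op 4 cut(1, 1): punch at orig (5,5); cuts so far [(5, 5)]; region rows[4,6) x cols[4,8) = 2x4
Op 5 cut(0, 2): punch at orig (4,6); cuts so far [(4, 6), (5, 5)]; region rows[4,6) x cols[4,8) = 2x4
Op 6 cut(0, 1): punch at orig (4,5); cuts so far [(4, 5), (4, 6), (5, 5)]; region rows[4,6) x cols[4,8) = 2x4
Unfold 1 (reflect across h@6): 6 holes -> [(4, 5), (4, 6), (5, 5), (6, 5), (7, 5), (7, 6)]
Unfold 2 (reflect across h@4): 12 holes -> [(0, 5), (0, 6), (1, 5), (2, 5), (3, 5), (3, 6), (4, 5), (4, 6), (5, 5), (6, 5), (7, 5), (7, 6)]
Unfold 3 (reflect across v@4): 24 holes -> [(0, 1), (0, 2), (0, 5), (0, 6), (1, 2), (1, 5), (2, 2), (2, 5), (3, 1), (3, 2), (3, 5), (3, 6), (4, 1), (4, 2), (4, 5), (4, 6), (5, 2), (5, 5), (6, 2), (6, 5), (7, 1), (7, 2), (7, 5), (7, 6)]
Holes: [(0, 1), (0, 2), (0, 5), (0, 6), (1, 2), (1, 5), (2, 2), (2, 5), (3, 1), (3, 2), (3, 5), (3, 6), (4, 1), (4, 2), (4, 5), (4, 6), (5, 2), (5, 5), (6, 2), (6, 5), (7, 1), (7, 2), (7, 5), (7, 6)]

Answer: yes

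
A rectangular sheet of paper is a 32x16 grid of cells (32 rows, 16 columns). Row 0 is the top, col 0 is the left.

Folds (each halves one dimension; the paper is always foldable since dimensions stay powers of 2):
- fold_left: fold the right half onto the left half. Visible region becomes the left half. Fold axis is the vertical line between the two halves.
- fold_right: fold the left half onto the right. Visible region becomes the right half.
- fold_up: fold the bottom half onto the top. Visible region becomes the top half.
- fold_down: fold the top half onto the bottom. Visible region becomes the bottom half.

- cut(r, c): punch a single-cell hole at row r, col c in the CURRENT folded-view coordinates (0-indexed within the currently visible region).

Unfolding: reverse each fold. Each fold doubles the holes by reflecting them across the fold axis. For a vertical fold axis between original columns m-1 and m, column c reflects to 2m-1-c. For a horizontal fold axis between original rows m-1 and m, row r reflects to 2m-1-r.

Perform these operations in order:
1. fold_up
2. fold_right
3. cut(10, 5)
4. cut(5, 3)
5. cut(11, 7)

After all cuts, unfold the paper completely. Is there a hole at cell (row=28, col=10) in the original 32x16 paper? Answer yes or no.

Answer: no

Derivation:
Op 1 fold_up: fold axis h@16; visible region now rows[0,16) x cols[0,16) = 16x16
Op 2 fold_right: fold axis v@8; visible region now rows[0,16) x cols[8,16) = 16x8
Op 3 cut(10, 5): punch at orig (10,13); cuts so far [(10, 13)]; region rows[0,16) x cols[8,16) = 16x8
Op 4 cut(5, 3): punch at orig (5,11); cuts so far [(5, 11), (10, 13)]; region rows[0,16) x cols[8,16) = 16x8
Op 5 cut(11, 7): punch at orig (11,15); cuts so far [(5, 11), (10, 13), (11, 15)]; region rows[0,16) x cols[8,16) = 16x8
Unfold 1 (reflect across v@8): 6 holes -> [(5, 4), (5, 11), (10, 2), (10, 13), (11, 0), (11, 15)]
Unfold 2 (reflect across h@16): 12 holes -> [(5, 4), (5, 11), (10, 2), (10, 13), (11, 0), (11, 15), (20, 0), (20, 15), (21, 2), (21, 13), (26, 4), (26, 11)]
Holes: [(5, 4), (5, 11), (10, 2), (10, 13), (11, 0), (11, 15), (20, 0), (20, 15), (21, 2), (21, 13), (26, 4), (26, 11)]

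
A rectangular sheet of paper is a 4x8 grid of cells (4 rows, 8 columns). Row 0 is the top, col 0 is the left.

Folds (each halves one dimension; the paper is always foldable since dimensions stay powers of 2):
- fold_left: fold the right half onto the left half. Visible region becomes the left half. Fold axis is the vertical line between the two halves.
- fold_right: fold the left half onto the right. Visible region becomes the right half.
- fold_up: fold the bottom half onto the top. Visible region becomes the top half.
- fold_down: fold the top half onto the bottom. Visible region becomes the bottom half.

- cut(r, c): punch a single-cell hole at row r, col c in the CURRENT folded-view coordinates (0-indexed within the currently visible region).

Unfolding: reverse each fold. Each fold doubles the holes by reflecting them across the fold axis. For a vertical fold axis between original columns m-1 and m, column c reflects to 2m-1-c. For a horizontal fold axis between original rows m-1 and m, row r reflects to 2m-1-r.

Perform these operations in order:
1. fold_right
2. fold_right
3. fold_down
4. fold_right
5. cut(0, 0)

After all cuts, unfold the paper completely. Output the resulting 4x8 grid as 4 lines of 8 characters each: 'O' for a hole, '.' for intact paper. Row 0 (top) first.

Answer: ........
OOOOOOOO
OOOOOOOO
........

Derivation:
Op 1 fold_right: fold axis v@4; visible region now rows[0,4) x cols[4,8) = 4x4
Op 2 fold_right: fold axis v@6; visible region now rows[0,4) x cols[6,8) = 4x2
Op 3 fold_down: fold axis h@2; visible region now rows[2,4) x cols[6,8) = 2x2
Op 4 fold_right: fold axis v@7; visible region now rows[2,4) x cols[7,8) = 2x1
Op 5 cut(0, 0): punch at orig (2,7); cuts so far [(2, 7)]; region rows[2,4) x cols[7,8) = 2x1
Unfold 1 (reflect across v@7): 2 holes -> [(2, 6), (2, 7)]
Unfold 2 (reflect across h@2): 4 holes -> [(1, 6), (1, 7), (2, 6), (2, 7)]
Unfold 3 (reflect across v@6): 8 holes -> [(1, 4), (1, 5), (1, 6), (1, 7), (2, 4), (2, 5), (2, 6), (2, 7)]
Unfold 4 (reflect across v@4): 16 holes -> [(1, 0), (1, 1), (1, 2), (1, 3), (1, 4), (1, 5), (1, 6), (1, 7), (2, 0), (2, 1), (2, 2), (2, 3), (2, 4), (2, 5), (2, 6), (2, 7)]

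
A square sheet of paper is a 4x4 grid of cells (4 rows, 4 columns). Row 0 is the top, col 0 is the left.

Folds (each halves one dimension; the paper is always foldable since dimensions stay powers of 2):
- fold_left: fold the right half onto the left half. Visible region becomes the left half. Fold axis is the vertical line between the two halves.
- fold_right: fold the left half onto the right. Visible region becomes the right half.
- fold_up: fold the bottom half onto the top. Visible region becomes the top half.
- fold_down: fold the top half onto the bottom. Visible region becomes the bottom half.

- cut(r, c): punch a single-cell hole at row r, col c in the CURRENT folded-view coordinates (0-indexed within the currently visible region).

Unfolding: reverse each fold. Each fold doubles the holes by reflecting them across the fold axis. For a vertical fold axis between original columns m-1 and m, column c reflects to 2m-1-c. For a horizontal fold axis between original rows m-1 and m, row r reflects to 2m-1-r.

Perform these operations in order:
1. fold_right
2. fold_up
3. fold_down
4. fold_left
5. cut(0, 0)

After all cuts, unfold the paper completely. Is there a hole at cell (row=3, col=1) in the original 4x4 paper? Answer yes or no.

Op 1 fold_right: fold axis v@2; visible region now rows[0,4) x cols[2,4) = 4x2
Op 2 fold_up: fold axis h@2; visible region now rows[0,2) x cols[2,4) = 2x2
Op 3 fold_down: fold axis h@1; visible region now rows[1,2) x cols[2,4) = 1x2
Op 4 fold_left: fold axis v@3; visible region now rows[1,2) x cols[2,3) = 1x1
Op 5 cut(0, 0): punch at orig (1,2); cuts so far [(1, 2)]; region rows[1,2) x cols[2,3) = 1x1
Unfold 1 (reflect across v@3): 2 holes -> [(1, 2), (1, 3)]
Unfold 2 (reflect across h@1): 4 holes -> [(0, 2), (0, 3), (1, 2), (1, 3)]
Unfold 3 (reflect across h@2): 8 holes -> [(0, 2), (0, 3), (1, 2), (1, 3), (2, 2), (2, 3), (3, 2), (3, 3)]
Unfold 4 (reflect across v@2): 16 holes -> [(0, 0), (0, 1), (0, 2), (0, 3), (1, 0), (1, 1), (1, 2), (1, 3), (2, 0), (2, 1), (2, 2), (2, 3), (3, 0), (3, 1), (3, 2), (3, 3)]
Holes: [(0, 0), (0, 1), (0, 2), (0, 3), (1, 0), (1, 1), (1, 2), (1, 3), (2, 0), (2, 1), (2, 2), (2, 3), (3, 0), (3, 1), (3, 2), (3, 3)]

Answer: yes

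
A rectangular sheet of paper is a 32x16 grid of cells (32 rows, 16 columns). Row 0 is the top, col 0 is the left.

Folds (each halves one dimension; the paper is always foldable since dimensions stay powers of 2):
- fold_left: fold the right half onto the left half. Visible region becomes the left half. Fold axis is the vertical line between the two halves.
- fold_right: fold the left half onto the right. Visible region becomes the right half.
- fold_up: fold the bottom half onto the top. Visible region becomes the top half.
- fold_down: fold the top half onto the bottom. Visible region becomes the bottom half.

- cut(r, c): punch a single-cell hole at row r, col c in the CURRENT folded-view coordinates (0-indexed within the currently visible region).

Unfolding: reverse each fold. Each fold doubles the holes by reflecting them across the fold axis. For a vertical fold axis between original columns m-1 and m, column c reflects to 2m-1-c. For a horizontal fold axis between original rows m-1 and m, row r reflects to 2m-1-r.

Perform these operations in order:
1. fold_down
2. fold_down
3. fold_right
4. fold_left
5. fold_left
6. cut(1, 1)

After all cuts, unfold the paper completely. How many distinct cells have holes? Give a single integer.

Answer: 32

Derivation:
Op 1 fold_down: fold axis h@16; visible region now rows[16,32) x cols[0,16) = 16x16
Op 2 fold_down: fold axis h@24; visible region now rows[24,32) x cols[0,16) = 8x16
Op 3 fold_right: fold axis v@8; visible region now rows[24,32) x cols[8,16) = 8x8
Op 4 fold_left: fold axis v@12; visible region now rows[24,32) x cols[8,12) = 8x4
Op 5 fold_left: fold axis v@10; visible region now rows[24,32) x cols[8,10) = 8x2
Op 6 cut(1, 1): punch at orig (25,9); cuts so far [(25, 9)]; region rows[24,32) x cols[8,10) = 8x2
Unfold 1 (reflect across v@10): 2 holes -> [(25, 9), (25, 10)]
Unfold 2 (reflect across v@12): 4 holes -> [(25, 9), (25, 10), (25, 13), (25, 14)]
Unfold 3 (reflect across v@8): 8 holes -> [(25, 1), (25, 2), (25, 5), (25, 6), (25, 9), (25, 10), (25, 13), (25, 14)]
Unfold 4 (reflect across h@24): 16 holes -> [(22, 1), (22, 2), (22, 5), (22, 6), (22, 9), (22, 10), (22, 13), (22, 14), (25, 1), (25, 2), (25, 5), (25, 6), (25, 9), (25, 10), (25, 13), (25, 14)]
Unfold 5 (reflect across h@16): 32 holes -> [(6, 1), (6, 2), (6, 5), (6, 6), (6, 9), (6, 10), (6, 13), (6, 14), (9, 1), (9, 2), (9, 5), (9, 6), (9, 9), (9, 10), (9, 13), (9, 14), (22, 1), (22, 2), (22, 5), (22, 6), (22, 9), (22, 10), (22, 13), (22, 14), (25, 1), (25, 2), (25, 5), (25, 6), (25, 9), (25, 10), (25, 13), (25, 14)]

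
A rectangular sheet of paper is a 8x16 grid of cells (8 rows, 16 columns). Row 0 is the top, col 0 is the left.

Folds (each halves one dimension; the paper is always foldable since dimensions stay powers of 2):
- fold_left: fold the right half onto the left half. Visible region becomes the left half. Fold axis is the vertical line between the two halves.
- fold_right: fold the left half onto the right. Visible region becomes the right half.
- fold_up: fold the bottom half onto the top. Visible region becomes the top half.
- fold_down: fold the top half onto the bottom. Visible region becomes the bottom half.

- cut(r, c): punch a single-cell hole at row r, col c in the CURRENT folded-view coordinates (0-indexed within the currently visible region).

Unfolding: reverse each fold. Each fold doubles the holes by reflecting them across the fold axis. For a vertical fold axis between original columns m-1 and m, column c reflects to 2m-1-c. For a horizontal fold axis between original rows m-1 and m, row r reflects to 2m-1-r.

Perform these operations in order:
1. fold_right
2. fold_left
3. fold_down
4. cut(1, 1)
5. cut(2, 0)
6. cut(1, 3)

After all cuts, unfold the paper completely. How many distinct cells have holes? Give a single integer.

Op 1 fold_right: fold axis v@8; visible region now rows[0,8) x cols[8,16) = 8x8
Op 2 fold_left: fold axis v@12; visible region now rows[0,8) x cols[8,12) = 8x4
Op 3 fold_down: fold axis h@4; visible region now rows[4,8) x cols[8,12) = 4x4
Op 4 cut(1, 1): punch at orig (5,9); cuts so far [(5, 9)]; region rows[4,8) x cols[8,12) = 4x4
Op 5 cut(2, 0): punch at orig (6,8); cuts so far [(5, 9), (6, 8)]; region rows[4,8) x cols[8,12) = 4x4
Op 6 cut(1, 3): punch at orig (5,11); cuts so far [(5, 9), (5, 11), (6, 8)]; region rows[4,8) x cols[8,12) = 4x4
Unfold 1 (reflect across h@4): 6 holes -> [(1, 8), (2, 9), (2, 11), (5, 9), (5, 11), (6, 8)]
Unfold 2 (reflect across v@12): 12 holes -> [(1, 8), (1, 15), (2, 9), (2, 11), (2, 12), (2, 14), (5, 9), (5, 11), (5, 12), (5, 14), (6, 8), (6, 15)]
Unfold 3 (reflect across v@8): 24 holes -> [(1, 0), (1, 7), (1, 8), (1, 15), (2, 1), (2, 3), (2, 4), (2, 6), (2, 9), (2, 11), (2, 12), (2, 14), (5, 1), (5, 3), (5, 4), (5, 6), (5, 9), (5, 11), (5, 12), (5, 14), (6, 0), (6, 7), (6, 8), (6, 15)]

Answer: 24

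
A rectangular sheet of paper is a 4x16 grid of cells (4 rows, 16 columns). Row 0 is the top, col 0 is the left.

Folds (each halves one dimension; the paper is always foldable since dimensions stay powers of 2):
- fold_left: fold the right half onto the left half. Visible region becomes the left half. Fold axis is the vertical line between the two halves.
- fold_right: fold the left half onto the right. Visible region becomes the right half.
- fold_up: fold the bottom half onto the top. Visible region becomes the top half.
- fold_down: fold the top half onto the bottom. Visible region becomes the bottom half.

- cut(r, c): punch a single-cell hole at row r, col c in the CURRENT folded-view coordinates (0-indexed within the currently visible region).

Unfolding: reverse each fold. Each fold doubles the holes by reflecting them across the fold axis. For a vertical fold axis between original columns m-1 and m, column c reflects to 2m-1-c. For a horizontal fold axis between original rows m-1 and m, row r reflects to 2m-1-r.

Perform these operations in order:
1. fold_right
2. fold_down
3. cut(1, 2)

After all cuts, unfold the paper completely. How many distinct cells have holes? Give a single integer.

Answer: 4

Derivation:
Op 1 fold_right: fold axis v@8; visible region now rows[0,4) x cols[8,16) = 4x8
Op 2 fold_down: fold axis h@2; visible region now rows[2,4) x cols[8,16) = 2x8
Op 3 cut(1, 2): punch at orig (3,10); cuts so far [(3, 10)]; region rows[2,4) x cols[8,16) = 2x8
Unfold 1 (reflect across h@2): 2 holes -> [(0, 10), (3, 10)]
Unfold 2 (reflect across v@8): 4 holes -> [(0, 5), (0, 10), (3, 5), (3, 10)]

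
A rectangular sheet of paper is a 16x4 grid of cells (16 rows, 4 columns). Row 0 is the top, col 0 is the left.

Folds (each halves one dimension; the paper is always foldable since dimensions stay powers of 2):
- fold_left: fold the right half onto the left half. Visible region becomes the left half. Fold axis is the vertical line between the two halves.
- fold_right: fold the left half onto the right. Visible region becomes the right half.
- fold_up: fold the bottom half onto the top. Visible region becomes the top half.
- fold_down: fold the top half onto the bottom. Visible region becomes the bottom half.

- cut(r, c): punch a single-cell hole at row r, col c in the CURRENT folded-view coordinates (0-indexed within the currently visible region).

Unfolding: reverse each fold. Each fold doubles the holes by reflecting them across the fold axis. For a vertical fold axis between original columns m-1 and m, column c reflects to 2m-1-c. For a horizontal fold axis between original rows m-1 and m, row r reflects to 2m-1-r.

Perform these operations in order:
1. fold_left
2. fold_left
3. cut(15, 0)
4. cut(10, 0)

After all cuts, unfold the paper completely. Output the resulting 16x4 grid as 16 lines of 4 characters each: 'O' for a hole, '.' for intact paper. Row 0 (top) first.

Answer: ....
....
....
....
....
....
....
....
....
....
OOOO
....
....
....
....
OOOO

Derivation:
Op 1 fold_left: fold axis v@2; visible region now rows[0,16) x cols[0,2) = 16x2
Op 2 fold_left: fold axis v@1; visible region now rows[0,16) x cols[0,1) = 16x1
Op 3 cut(15, 0): punch at orig (15,0); cuts so far [(15, 0)]; region rows[0,16) x cols[0,1) = 16x1
Op 4 cut(10, 0): punch at orig (10,0); cuts so far [(10, 0), (15, 0)]; region rows[0,16) x cols[0,1) = 16x1
Unfold 1 (reflect across v@1): 4 holes -> [(10, 0), (10, 1), (15, 0), (15, 1)]
Unfold 2 (reflect across v@2): 8 holes -> [(10, 0), (10, 1), (10, 2), (10, 3), (15, 0), (15, 1), (15, 2), (15, 3)]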